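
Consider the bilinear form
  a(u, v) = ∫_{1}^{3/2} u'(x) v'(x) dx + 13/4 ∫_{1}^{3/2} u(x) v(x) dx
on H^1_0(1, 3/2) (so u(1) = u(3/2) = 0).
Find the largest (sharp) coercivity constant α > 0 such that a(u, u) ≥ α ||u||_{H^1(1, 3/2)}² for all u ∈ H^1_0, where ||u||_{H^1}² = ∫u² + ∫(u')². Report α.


α = 1

Coercivity of a(·,·) on H^1_0(1, 3/2) means a(u, u) ≥ α ||u||_{H^1}² for every u ∈ H^1_0.
The interval has length L = 1/2, and Poincaré/coercivity depend only on L. Here a(u, u) = ∫(u')² + (13/4)·∫u².
Here c = 13/4 ≥ 1, so a(u,u) = ∫(u')² + c∫u² ≥ ∫(u')² + ∫u² = ||u||_{H^1}², i.e. α = 1 works. No larger α is possible: a(u,u) ≥ α||u||_{H^1}² means (1−α)∫(u')² ≥ (α−c)∫u², and for the modes u_n = sin(nπ(x−x₀)/L) (x₀ the left endpoint) one has ∫u_n²/∫(u_n')² = (L/(nπ))² → 0, so a(u_n,u_n)/||u_n||_{H^1}² → 1. Hence the optimal constant is α = 1.
Therefore α = 1.


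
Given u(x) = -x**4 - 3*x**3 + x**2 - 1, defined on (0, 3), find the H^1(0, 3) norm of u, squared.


||u||_{H^1}^2 = 3504327/140

The H^1 norm (squared) on an interval (0, L) is
  ||u||_{H^1}^2 = ∫_0^L u(x)^2 dx + ∫_0^L u'(x)^2 dx.
Compute u'(x) = -4*x**3 - 9*x**2 + 2*x.
Then u(x)^2 = x**8 + 6*x**7 + 7*x**6 - 6*x**5 + 3*x**4 + 6*x**3 - 2*x**2 + 1 and u'(x)^2 = 16*x**6 + 72*x**5 + 65*x**4 - 36*x**3 + 4*x**2.
Integrate each monomial from 0 to 3 using ∫_0^3 c·x^n dx = c·3^(n+1)/(n+1):
  ∫_0^3 u(x)^2 dx = ∫_0^3 (x^8 + 6*x^7 + 7*x^6 - 6*x^5 + 3*x^4 + 6*x^3 - 2*x^2 + 1) dx. Term by term:
    ∫_0^3 x^8 dx = 2187;  ∫_0^3 6*x^7 dx = 19683/4;  ∫_0^3 7*x^6 dx = 2187;
    ∫_0^3 -6*x^5 dx = -729;  ∫_0^3 3*x^4 dx = 729/5;  ∫_0^3 6*x^3 dx = 243/2;
    ∫_0^3 -2*x^2 dx = -18;  ∫_0^3 1 dx = 3.
  Sum: 2187 + 19683/4 + 2187 − 729 + 729/5 + 243/2 − 18 + 3 = 176361/20.
  ∫_0^3 u'(x)^2 dx = ∫_0^3 (16*x^6 + 72*x^5 + 65*x^4 - 36*x^3 + 4*x^2) dx. Term by term:
    ∫_0^3 16*x^6 dx = 34992/7;  ∫_0^3 72*x^5 dx = 8748;  ∫_0^3 65*x^4 dx = 3159;
    ∫_0^3 -36*x^3 dx = -729;  ∫_0^3 4*x^2 dx = 36.
  Sum: 34992/7 + 8748 + 3159 − 729 + 36 = 113490/7.
Adding: ||u||_{H^1}^2 = 176361/20 + 113490/7 = 3504327/140.


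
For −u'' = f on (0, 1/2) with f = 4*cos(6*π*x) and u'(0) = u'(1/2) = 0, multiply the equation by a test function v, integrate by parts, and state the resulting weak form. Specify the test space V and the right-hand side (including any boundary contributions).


V = H^1(0, 1/2) (no boundary constraint on v; u is determined up to an additive constant); weak form: ∫_0^1/2 u'v' dx = ∫_0^1/2 (4*cos(6*π*x)) v dx for all v ∈ V.

Multiply both sides by a test function v and integrate from 0 to 1/2:
  ∫_0^1/2 −u''(x) v(x) dx = ∫_0^1/2 f(x) v(x) dx.
Integrate the LHS by parts once:
  ∫_0^1/2 −u'' v dx = −[u'(x) v(x)]_0^1/2 + ∫_0^1/2 u'(x) v'(x) dx.
Thus ∫_0^1/2 u'(x) v'(x) dx = ∫_0^1/2 f(x) v(x) dx + [u'(x) v(x)]_0^1/2.
Choose V so that boundary terms are either known or forced to vanish.
u has homogeneous Neumann: u'(0) = u'(1/2) = 0. So [u' v]_0^1/2 = 0·v(1/2) − 0·v(0) = 0 for any v; take V = H^1(0, 1/2).
Weak formulation: find u (satisfying any essential BC) such that ∫_0^1/2 u'(x) v'(x) dx = ∫_0^1/2 f v dx for all v ∈ V (homogeneous Neumann, so boundary terms vanish).
Substituting f(x) = 4*cos(6*π*x), the right-hand side is ∫_0^1/2 (4*cos(6*π*x)) v dx.
Compatibility check (pure Neumann): taking v ≡ 1 ∈ V gives 0 = ∫_0^1/2 f dx + (0) − (0), i.e. ∫_0^1/2 f dx must equal u'(0) − u'(1/2) = 0. Indeed ∫_0^1/2 (4*cos(6*π*x)) dx = 0, so the data are compatible. The solution is then unique only up to an additive constant (fix it e.g. by requiring ∫_0^1/2 u dx = 0).


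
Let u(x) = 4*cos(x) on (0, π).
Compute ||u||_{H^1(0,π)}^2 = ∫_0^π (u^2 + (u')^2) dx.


||u||_{H^1(0,π)}^2 = 16*π

u'(x) = -4*sin(x).
Expand u² and (u')² and integrate term by term on (0, π), using: for integers n ≥ 1, ∫_0^π sin²(nx) dx = ∫_0^π cos²(nx) dx = π/2; for n ≠ n', ∫_0^π sin(nx)sin(n'x) dx = ∫_0^π cos(nx)cos(n'x) dx = 0; and by product-to-sum, ∫_0^π sin(nx)cos(n'x) dx = ½∫_0^π [sin((n+n')x) + sin((n−n')x)] dx, which is 0 when n+n' is even and 2n/(n²−n'²) when n+n' is odd (it need not vanish on (0, π)).
  u² squared terms: (4)²·∫cos(x)² dx = 16·π/2 = 8*π.
  So ∫_0^π u² dx = 8*π.
  (u')² squared terms: (-4)²·∫sin(x)² dx = 16·π/2 = 8*π.
  So ∫_0^π (u')² dx = 8*π.
||u||_{H^1}^2 = (8*π) + (8*π) = 16*π.


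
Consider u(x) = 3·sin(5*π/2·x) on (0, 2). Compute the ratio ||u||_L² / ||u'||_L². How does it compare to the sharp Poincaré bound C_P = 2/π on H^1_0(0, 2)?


||u||_L² / ||u'||_L² = 2/(5*π) < C_P = 2/π.

u(x) = 3·sin(5*π/2·x), so u'(x) = 15*π*cos(5*π*x/2)/2.
Writing u(x) = A·sin(kπx/L) with A = 3 and k = 5, use ∫_0^L sin²(kπx/L) dx = L/2 and ∫_0^L cos²(kπx/L) dx = L/2.
u² = 9·sin²(5*π/2·x) and (u')² = 225*π^2/4·cos²(5*π/2·x), and each of sin², cos² integrates to L/2 = 1 over (0, 2).
∫_0^2 u² dx = 9, so ||u||_L² = 3.
∫_0^2 (u')² dx = 225*π^2/4, so ||u'||_L² = 15*π/2.
Ratio ||u||_L² / ||u'||_L² = 2/(5*π).
Sharp Poincaré constant on H^1_0(0, 2) is C_P = L/π = 2/π, achieved by sin(π/2·x).
This is the k = 5 harmonic; the ratio L/(kπ) is strictly less than C_P = L/π, consistent with the sharp inequality ||u||_L² ≤ C_P ||u'||_L².


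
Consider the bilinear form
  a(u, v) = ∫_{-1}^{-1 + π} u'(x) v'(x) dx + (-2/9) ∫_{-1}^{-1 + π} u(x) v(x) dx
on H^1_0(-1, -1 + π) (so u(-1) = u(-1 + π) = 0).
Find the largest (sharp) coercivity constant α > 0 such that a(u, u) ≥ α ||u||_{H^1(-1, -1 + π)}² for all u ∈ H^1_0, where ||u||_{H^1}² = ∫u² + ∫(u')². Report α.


α = 7/18

Coercivity of a(·,·) on H^1_0(-1, -1 + π) means a(u, u) ≥ α ||u||_{H^1}² for every u ∈ H^1_0.
The interval has length L = π, and Poincaré/coercivity depend only on L. Here a(u, u) = ∫(u')² + (-2/9)·∫u².
Here c = -2/9 < 0 with |c| < (π/L)² = 1, so coercivity still holds. The condition a(u,u) ≥ α||u||_{H^1}² reads (1−α)∫(u')² ≥ (α−c)∫u². Any admissible α is ≤ 1 (rapidly oscillating u have ∫u²/∫(u')² → 0), and α = 1 would force 0 ≥ (1−c)∫u², impossible since c < 1; so 1−α > 0. By the sharp Poincaré inequality on H^1_0 of an interval of length L, ∫(u')² ≥ (π/L)²∫u² with equality for the first sine mode sin(π(x−x₀)/L) (x₀ the left endpoint), so the inequality holds for all u iff (1−α)(π/L)² ≥ α − c, i.e. α ≤ ((π/L)² + c)/((π/L)² + 1) = (1 + c(L/π)²)/(1 + (L/π)²). (Direct route, valid since c ≤ 0: Poincaré gives c∫u² ≥ c(L/π)²∫(u')², so a(u,u) ≥ (1 + c(L/π)²)∫(u')², while ||u||_{H^1}² ≤ (1 + (L/π)²)∫(u')²; dividing yields the same α.) With (π/L)² = 1 and c = -2/9, the largest admissible constant is α = ((π/L)² + c)/((π/L)² + 1).
Simplifying, α = 7/18.


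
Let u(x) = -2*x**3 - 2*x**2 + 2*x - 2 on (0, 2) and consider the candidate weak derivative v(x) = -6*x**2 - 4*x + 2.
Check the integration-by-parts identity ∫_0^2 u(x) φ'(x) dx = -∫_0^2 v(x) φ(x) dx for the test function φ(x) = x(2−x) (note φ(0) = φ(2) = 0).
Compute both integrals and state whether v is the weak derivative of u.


LHS = 184/15, RHS = 184/15. Yes, v = u' weakly.

u(x) = -2*x**3 - 2*x**2 + 2*x - 2, classical derivative u'(x) = -6*x**2 - 4*x + 2.
φ(x) = x(2−x), so φ'(x) = 2 - 2*x.
Note φ(0) = φ(2) = 0, so the boundary term u·φ vanishes.
LHS = ∫_0^2 u(x) φ'(x) dx = ∫_0^2 (4*x^4 - 8*x^2 + 8*x - 4) dx. Term by term:
  ∫_0^2 4*x^4 dx = 128/5;  ∫_0^2 -8*x^2 dx = -64/3;  ∫_0^2 8*x dx = 16;
  ∫_0^2 -4 dx = -8.
Sum: 128/5 − 64/3 + 16 − 8 = 184/15.
So LHS = 184/15.
∫_0^2 v(x) φ(x) dx = ∫_0^2 (6*x^4 - 8*x^3 - 10*x^2 + 4*x) dx. Term by term:
  ∫_0^2 6*x^4 dx = 192/5;  ∫_0^2 -8*x^3 dx = -32;  ∫_0^2 -10*x^2 dx = -80/3;
  ∫_0^2 4*x dx = 8.
Sum: 192/5 − 32 − 80/3 + 8 = -184/15.
So RHS = -∫_0^2 v(x) φ(x) dx = 184/15.
LHS = RHS, so the identity holds for this test φ.
Moreover u is smooth here and v(x) = u'(x) = -6*x**2 - 4*x + 2 pointwise, so the identity holds for every test function. Hence v is the weak derivative of u.


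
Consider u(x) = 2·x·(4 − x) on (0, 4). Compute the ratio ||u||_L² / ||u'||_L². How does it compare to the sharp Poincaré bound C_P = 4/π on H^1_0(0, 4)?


||u||_L² / ||u'||_L² = 2*sqrt(10)/5 < C_P = 4/π.

u(x) = 2·x·(4 − x), so u'(x) = 8 - 4*x.
u(x) = 2·x·(4 − x) vanishes at x = 0 and x = 4, so u ∈ H^1_0(0, 4). Differentiate via the product rule and integrate the resulting polynomials term by term.
  ∫_0^4 u² dx = ∫_0^4 (4*x^4 - 32*x^3 + 64*x^2) dx. Term by term:
    ∫_0^4 4*x^4 dx = 4096/5;  ∫_0^4 -32*x^3 dx = -2048;  ∫_0^4 64*x^2 dx = 4096/3.
  Sum: 4096/5 − 2048 + 4096/3 = 2048/15.
  ∫_0^4 (u')² dx = ∫_0^4 (16*x^2 - 64*x + 64) dx. Term by term:
    ∫_0^4 16*x^2 dx = 1024/3;  ∫_0^4 -64*x dx = -512;  ∫_0^4 64 dx = 256.
  Sum: 1024/3 − 512 + 256 = 256/3.
∫_0^4 u² dx = 2048/15, so ||u||_L² = 32*sqrt(30)/15.
∫_0^4 (u')² dx = 256/3, so ||u'||_L² = 16*sqrt(3)/3.
Ratio ||u||_L² / ||u'||_L² = 2*sqrt(10)/5.
Sharp Poincaré constant on H^1_0(0, 4) is C_P = L/π = 4/π, achieved by sin(π/4·x).
A polynomial bump cannot attain the sharp Poincaré constant (only the first sine eigenfunction does), so the ratio is strictly less than C_P, consistent with ||u||_L² ≤ C_P ||u'||_L².


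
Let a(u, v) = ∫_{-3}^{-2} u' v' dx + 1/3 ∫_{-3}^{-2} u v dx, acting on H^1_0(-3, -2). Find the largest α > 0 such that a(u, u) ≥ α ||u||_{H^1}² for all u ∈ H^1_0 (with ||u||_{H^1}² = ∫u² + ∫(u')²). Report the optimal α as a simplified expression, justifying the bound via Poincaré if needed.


α = (1/3 + π^2)/(1 + π^2)

Coercivity of a(·,·) on H^1_0(-3, -2) means a(u, u) ≥ α ||u||_{H^1}² for every u ∈ H^1_0.
The interval has length L = 1, and Poincaré/coercivity depend only on L. Here a(u, u) = ∫(u')² + (1/3)·∫u².
Here 0 < c = 1/3 < 1. The condition a(u,u) ≥ α||u||_{H^1}² reads (1−α)∫(u')² ≥ (α−c)∫u². Any admissible α is ≤ 1 (rapidly oscillating u have ∫u²/∫(u')² → 0), and α = 1 would force 0 ≥ (1−c)∫u², impossible since c < 1; so 1−α > 0. By the sharp Poincaré inequality on H^1_0 of an interval of length L, ∫(u')² ≥ (π/L)²∫u² with equality for the first sine mode sin(π(x−x₀)/L) (x₀ the left endpoint), so the inequality holds for all u iff (1−α)(π/L)² ≥ α − c, i.e. α ≤ ((π/L)² + c)/((π/L)² + 1) = (1 + c(L/π)²)/(1 + (L/π)²). With (π/L)² = π^2 and c = 1/3, the largest admissible constant is α = ((π/L)² + c)/((π/L)² + 1).
Simplifying, α = (1/3 + π^2)/(1 + π^2).


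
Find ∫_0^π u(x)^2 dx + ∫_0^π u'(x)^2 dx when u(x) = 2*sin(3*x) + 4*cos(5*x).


||u||_{H^1(0,π)}^2 = 228*π

u'(x) = -20*sin(5*x) + 6*cos(3*x).
Expand u² and (u')² and integrate term by term on (0, π), using: for integers n ≥ 1, ∫_0^π sin²(nx) dx = ∫_0^π cos²(nx) dx = π/2; for n ≠ n', ∫_0^π sin(nx)sin(n'x) dx = ∫_0^π cos(nx)cos(n'x) dx = 0; and by product-to-sum, ∫_0^π sin(nx)cos(n'x) dx = ½∫_0^π [sin((n+n')x) + sin((n−n')x)] dx, which is 0 when n+n' is even and 2n/(n²−n'²) when n+n' is odd (it need not vanish on (0, π)).
  u² squared terms: (2)²·∫sin(3x)² dx = 4·π/2 = 2*π;  (4)²·∫cos(5x)² dx = 16·π/2 = 8*π.
  u² cross terms: 2·(2)·(4)·∫sin(3x)·cos(5x) dx = 16·(0) = 0.
  So ∫_0^π u² dx = 2*π + 8*π + 0 = 10*π.
  (u')² squared terms: (-20)²·∫sin(5x)² dx = 400·π/2 = 200*π;  (6)²·∫cos(3x)² dx = 36·π/2 = 18*π.
  (u')² cross terms: 2·(-20)·(6)·∫sin(5x)·cos(3x) dx = -240·(0) = 0.
  So ∫_0^π (u')² dx = 200*π + 18*π + 0 = 218*π.
||u||_{H^1}^2 = (10*π) + (218*π) = 228*π.


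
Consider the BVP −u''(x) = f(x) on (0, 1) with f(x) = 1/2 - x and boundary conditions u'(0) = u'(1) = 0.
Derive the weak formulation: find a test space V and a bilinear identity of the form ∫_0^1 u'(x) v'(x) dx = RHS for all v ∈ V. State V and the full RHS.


V = H^1(0, 1) (no boundary constraint on v; u is determined up to an additive constant); weak form: ∫_0^1 u'v' dx = ∫_0^1 (1/2 - x) v dx for all v ∈ V.

Multiply both sides by a test function v and integrate from 0 to 1:
  ∫_0^1 −u''(x) v(x) dx = ∫_0^1 f(x) v(x) dx.
Integrate the LHS by parts once:
  ∫_0^1 −u'' v dx = −[u'(x) v(x)]_0^1 + ∫_0^1 u'(x) v'(x) dx.
Thus ∫_0^1 u'(x) v'(x) dx = ∫_0^1 f(x) v(x) dx + [u'(x) v(x)]_0^1.
Choose V so that boundary terms are either known or forced to vanish.
u has homogeneous Neumann: u'(0) = u'(1) = 0. So [u' v]_0^1 = 0·v(1) − 0·v(0) = 0 for any v; take V = H^1(0, 1).
Weak formulation: find u (satisfying any essential BC) such that ∫_0^1 u'(x) v'(x) dx = ∫_0^1 f v dx for all v ∈ V (homogeneous Neumann, so boundary terms vanish).
Substituting f(x) = 1/2 - x, the right-hand side is ∫_0^1 (1/2 - x) v dx.
Compatibility check (pure Neumann): taking v ≡ 1 ∈ V gives 0 = ∫_0^1 f dx + (0) − (0), i.e. ∫_0^1 f dx must equal u'(0) − u'(1) = 0. Indeed ∫_0^1 (1/2 - x) dx = 0, so the data are compatible. The solution is then unique only up to an additive constant (fix it e.g. by requiring ∫_0^1 u dx = 0).


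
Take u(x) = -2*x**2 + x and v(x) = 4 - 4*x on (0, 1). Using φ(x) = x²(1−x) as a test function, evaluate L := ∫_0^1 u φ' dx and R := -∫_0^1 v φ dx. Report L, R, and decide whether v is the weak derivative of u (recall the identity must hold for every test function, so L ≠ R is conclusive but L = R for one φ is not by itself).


LHS = 7/60, RHS = -2/15. No, v is not the weak derivative of u.

u(x) = -2*x**2 + x, classical derivative u'(x) = 1 - 4*x.
φ(x) = x²(1−x), so φ'(x) = x*(2 - 3*x).
Note φ(0) = φ(1) = 0, so the boundary term u·φ vanishes.
LHS = ∫_0^1 u(x) φ'(x) dx = ∫_0^1 (6*x^4 - 7*x^3 + 2*x^2) dx. Term by term:
  ∫_0^1 6*x^4 dx = 6/5;  ∫_0^1 -7*x^3 dx = -7/4;  ∫_0^1 2*x^2 dx = 2/3.
Sum: 6/5 − 7/4 + 2/3 = 7/60.
So LHS = 7/60.
∫_0^1 v(x) φ(x) dx = ∫_0^1 (4*x^4 - 8*x^3 + 4*x^2) dx. Term by term:
  ∫_0^1 4*x^4 dx = 4/5;  ∫_0^1 -8*x^3 dx = -2;  ∫_0^1 4*x^2 dx = 4/3.
Sum: 4/5 − 2 + 4/3 = 2/15.
So RHS = -∫_0^1 v(x) φ(x) dx = -2/15.
LHS − RHS = 1/4 ≠ 0, so the identity fails.
(For a valid weak derivative the identity must hold for EVERY test function, in particular this one. The failure shows v is NOT the weak derivative of u.)
Correct weak derivative would be u'(x) = 1 - 4*x.


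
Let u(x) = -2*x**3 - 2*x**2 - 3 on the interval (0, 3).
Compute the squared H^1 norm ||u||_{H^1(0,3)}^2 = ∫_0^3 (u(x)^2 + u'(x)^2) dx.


||u||_{H^1}^2 = 39618/7

The H^1 norm (squared) on an interval (0, L) is
  ||u||_{H^1}^2 = ∫_0^L u(x)^2 dx + ∫_0^L u'(x)^2 dx.
Compute u'(x) = -6*x**2 - 4*x.
Then u(x)^2 = 4*x**6 + 8*x**5 + 4*x**4 + 12*x**3 + 12*x**2 + 9 and u'(x)^2 = 36*x**4 + 48*x**3 + 16*x**2.
Integrate each monomial from 0 to 3 using ∫_0^3 c·x^n dx = c·3^(n+1)/(n+1):
  ∫_0^3 u(x)^2 dx = ∫_0^3 (4*x^6 + 8*x^5 + 4*x^4 + 12*x^3 + 12*x^2 + 9) dx. Term by term:
    ∫_0^3 4*x^6 dx = 8748/7;  ∫_0^3 8*x^5 dx = 972;  ∫_0^3 4*x^4 dx = 972/5;
    ∫_0^3 12*x^3 dx = 243;  ∫_0^3 12*x^2 dx = 108;  ∫_0^3 9 dx = 27.
  Sum: 8748/7 + 972 + 972/5 + 243 + 108 + 27 = 97794/35.
  ∫_0^3 u'(x)^2 dx = ∫_0^3 (36*x^4 + 48*x^3 + 16*x^2) dx. Term by term:
    ∫_0^3 36*x^4 dx = 8748/5;  ∫_0^3 48*x^3 dx = 972;  ∫_0^3 16*x^2 dx = 144.
  Sum: 8748/5 + 972 + 144 = 14328/5.
Adding: ||u||_{H^1}^2 = 97794/35 + 14328/5 = 39618/7.


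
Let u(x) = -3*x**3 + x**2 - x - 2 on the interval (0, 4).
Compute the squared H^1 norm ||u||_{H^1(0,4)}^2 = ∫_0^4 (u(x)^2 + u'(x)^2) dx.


||u||_{H^1}^2 = 3544052/105

The H^1 norm (squared) on an interval (0, L) is
  ||u||_{H^1}^2 = ∫_0^L u(x)^2 dx + ∫_0^L u'(x)^2 dx.
Compute u'(x) = -9*x**2 + 2*x - 1.
Then u(x)^2 = 9*x**6 - 6*x**5 + 7*x**4 + 10*x**3 - 3*x**2 + 4*x + 4 and u'(x)^2 = 81*x**4 - 36*x**3 + 22*x**2 - 4*x + 1.
Integrate each monomial from 0 to 4 using ∫_0^4 c·x^n dx = c·4^(n+1)/(n+1):
  ∫_0^4 u(x)^2 dx = ∫_0^4 (9*x^6 - 6*x^5 + 7*x^4 + 10*x^3 - 3*x^2 + 4*x + 4) dx. Term by term:
    ∫_0^4 9*x^6 dx = 147456/7;  ∫_0^4 -6*x^5 dx = -4096;  ∫_0^4 7*x^4 dx = 7168/5;
    ∫_0^4 10*x^3 dx = 640;  ∫_0^4 -3*x^2 dx = -64;  ∫_0^4 4*x dx = 32;
    ∫_0^4 4 dx = 16.
  Sum: 147456/7 − 4096 + 7168/5 + 640 − 64 + 32 + 16 = 665936/35.
  ∫_0^4 u'(x)^2 dx = ∫_0^4 (81*x^4 - 36*x^3 + 22*x^2 - 4*x + 1) dx. Term by term:
    ∫_0^4 81*x^4 dx = 82944/5;  ∫_0^4 -36*x^3 dx = -2304;  ∫_0^4 22*x^2 dx = 1408/3;
    ∫_0^4 -4*x dx = -32;  ∫_0^4 1 dx = 4.
  Sum: 82944/5 − 2304 + 1408/3 − 32 + 4 = 220892/15.
Adding: ||u||_{H^1}^2 = 665936/35 + 220892/15 = 3544052/105.


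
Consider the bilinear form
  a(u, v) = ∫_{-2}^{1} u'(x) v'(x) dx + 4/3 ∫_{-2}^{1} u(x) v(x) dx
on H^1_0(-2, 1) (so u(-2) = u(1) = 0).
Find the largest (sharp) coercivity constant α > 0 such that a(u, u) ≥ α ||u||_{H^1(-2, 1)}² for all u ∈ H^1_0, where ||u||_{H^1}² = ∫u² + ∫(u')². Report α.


α = 1

Coercivity of a(·,·) on H^1_0(-2, 1) means a(u, u) ≥ α ||u||_{H^1}² for every u ∈ H^1_0.
The interval has length L = 3, and Poincaré/coercivity depend only on L. Here a(u, u) = ∫(u')² + (4/3)·∫u².
Here c = 4/3 ≥ 1, so a(u,u) = ∫(u')² + c∫u² ≥ ∫(u')² + ∫u² = ||u||_{H^1}², i.e. α = 1 works. No larger α is possible: a(u,u) ≥ α||u||_{H^1}² means (1−α)∫(u')² ≥ (α−c)∫u², and for the modes u_n = sin(nπ(x−x₀)/L) (x₀ the left endpoint) one has ∫u_n²/∫(u_n')² = (L/(nπ))² → 0, so a(u_n,u_n)/||u_n||_{H^1}² → 1. Hence the optimal constant is α = 1.
Therefore α = 1.


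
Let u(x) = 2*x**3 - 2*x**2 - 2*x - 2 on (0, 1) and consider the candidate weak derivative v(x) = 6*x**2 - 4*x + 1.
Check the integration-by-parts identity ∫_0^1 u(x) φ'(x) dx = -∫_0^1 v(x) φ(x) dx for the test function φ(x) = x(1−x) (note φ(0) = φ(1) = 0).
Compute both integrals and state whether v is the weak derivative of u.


LHS = 11/30, RHS = -2/15. No, v is not the weak derivative of u.

u(x) = 2*x**3 - 2*x**2 - 2*x - 2, classical derivative u'(x) = 6*x**2 - 4*x - 2.
φ(x) = x(1−x), so φ'(x) = 1 - 2*x.
Note φ(0) = φ(1) = 0, so the boundary term u·φ vanishes.
LHS = ∫_0^1 u(x) φ'(x) dx = ∫_0^1 (-4*x^4 + 6*x^3 + 2*x^2 + 2*x - 2) dx. Term by term:
  ∫_0^1 -4*x^4 dx = -4/5;  ∫_0^1 6*x^3 dx = 3/2;  ∫_0^1 2*x^2 dx = 2/3;
  ∫_0^1 2*x dx = 1;  ∫_0^1 -2 dx = -2.
Sum: -4/5 + 3/2 + 2/3 + 1 − 2 = 11/30.
So LHS = 11/30.
∫_0^1 v(x) φ(x) dx = ∫_0^1 (-6*x^4 + 10*x^3 - 5*x^2 + x) dx. Term by term:
  ∫_0^1 -6*x^4 dx = -6/5;  ∫_0^1 10*x^3 dx = 5/2;  ∫_0^1 -5*x^2 dx = -5/3;
  ∫_0^1 x dx = 1/2.
Sum: -6/5 + 5/2 − 5/3 + 1/2 = 2/15.
So RHS = -∫_0^1 v(x) φ(x) dx = -2/15.
LHS − RHS = 1/2 ≠ 0, so the identity fails.
(For a valid weak derivative the identity must hold for EVERY test function, in particular this one. The failure shows v is NOT the weak derivative of u.)
Correct weak derivative would be u'(x) = 6*x**2 - 4*x - 2.


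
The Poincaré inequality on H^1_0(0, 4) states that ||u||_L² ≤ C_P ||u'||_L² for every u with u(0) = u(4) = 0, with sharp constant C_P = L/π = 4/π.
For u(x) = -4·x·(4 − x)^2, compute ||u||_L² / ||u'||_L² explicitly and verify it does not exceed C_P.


||u||_L² / ||u'||_L² = 2*sqrt(14)/7 < C_P = 4/π.

u(x) = -4·x·(4 − x)^2, so u'(x) = 4*(4 - 3*x)*(x - 4).
u(x) = -4·x·(4 − x)^2 vanishes at x = 0 and x = 4, so u ∈ H^1_0(0, 4). Differentiate via the product rule and integrate the resulting polynomials term by term.
  ∫_0^4 u² dx = ∫_0^4 (16*x^6 - 256*x^5 + 1536*x^4 - 4096*x^3 + 4096*x^2) dx. Term by term:
    ∫_0^4 16*x^6 dx = 262144/7;  ∫_0^4 -256*x^5 dx = -524288/3;  ∫_0^4 1536*x^4 dx = 1572864/5;
    ∫_0^4 -4096*x^3 dx = -262144;  ∫_0^4 4096*x^2 dx = 262144/3.
  Sum: 262144/7 − 524288/3 + 1572864/5 − 262144 + 262144/3 = 262144/105.
  ∫_0^4 (u')² dx = ∫_0^4 (144*x^4 - 1536*x^3 + 5632*x^2 - 8192*x + 4096) dx. Term by term:
    ∫_0^4 144*x^4 dx = 147456/5;  ∫_0^4 -1536*x^3 dx = -98304;  ∫_0^4 5632*x^2 dx = 360448/3;
    ∫_0^4 -8192*x dx = -65536;  ∫_0^4 4096 dx = 16384.
  Sum: 147456/5 − 98304 + 360448/3 − 65536 + 16384 = 32768/15.
∫_0^4 u² dx = 262144/105, so ||u||_L² = 512*sqrt(105)/105.
∫_0^4 (u')² dx = 32768/15, so ||u'||_L² = 128*sqrt(30)/15.
Ratio ||u||_L² / ||u'||_L² = 2*sqrt(14)/7.
Sharp Poincaré constant on H^1_0(0, 4) is C_P = L/π = 4/π, achieved by sin(π/4·x).
A polynomial bump cannot attain the sharp Poincaré constant (only the first sine eigenfunction does), so the ratio is strictly less than C_P, consistent with ||u||_L² ≤ C_P ||u'||_L².


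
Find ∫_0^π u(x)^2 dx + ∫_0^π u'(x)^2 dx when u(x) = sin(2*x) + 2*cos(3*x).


||u||_{H^1(0,π)}^2 = -32 + 45*π/2

u'(x) = -6*sin(3*x) + 2*cos(2*x).
Expand u² and (u')² and integrate term by term on (0, π), using: for integers n ≥ 1, ∫_0^π sin²(nx) dx = ∫_0^π cos²(nx) dx = π/2; for n ≠ n', ∫_0^π sin(nx)sin(n'x) dx = ∫_0^π cos(nx)cos(n'x) dx = 0; and by product-to-sum, ∫_0^π sin(nx)cos(n'x) dx = ½∫_0^π [sin((n+n')x) + sin((n−n')x)] dx, which is 0 when n+n' is even and 2n/(n²−n'²) when n+n' is odd (it need not vanish on (0, π)).
  u² squared terms: (2)²·∫cos(3x)² dx = 4·π/2 = 2*π;  (1)²·∫sin(2x)² dx = 1·π/2 = π/2.
  u² cross terms: 2·(2)·(1)·∫cos(3x)·sin(2x) dx = 4·(-4/5) = -16/5.
  So ∫_0^π u² dx = 2*π + π/2 − 16/5 = -16/5 + 5*π/2.
  (u')² squared terms: (-6)²·∫sin(3x)² dx = 36·π/2 = 18*π;  (2)²·∫cos(2x)² dx = 4·π/2 = 2*π.
  (u')² cross terms: 2·(-6)·(2)·∫sin(3x)·cos(2x) dx = -24·(6/5) = -144/5.
  So ∫_0^π (u')² dx = 18*π + 2*π − 144/5 = -144/5 + 20*π.
||u||_{H^1}^2 = (-16/5 + 5*π/2) + (-144/5 + 20*π) = -32 + 45*π/2.


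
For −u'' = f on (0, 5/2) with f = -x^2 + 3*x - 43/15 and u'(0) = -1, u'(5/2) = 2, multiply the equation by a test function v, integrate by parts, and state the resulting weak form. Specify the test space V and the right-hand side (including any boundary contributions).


V = H^1(0, 5/2) (v unrestricted at boundary; u is determined up to an additive constant); weak form: ∫_0^5/2 u'v' dx = ∫_0^5/2 (-x^2 + 3*x - 43/15) v dx + 2·v(5/2) + v(0) for all v ∈ V.

Multiply both sides by a test function v and integrate from 0 to 5/2:
  ∫_0^5/2 −u''(x) v(x) dx = ∫_0^5/2 f(x) v(x) dx.
Integrate the LHS by parts once:
  ∫_0^5/2 −u'' v dx = −[u'(x) v(x)]_0^5/2 + ∫_0^5/2 u'(x) v'(x) dx.
Thus ∫_0^5/2 u'(x) v'(x) dx = ∫_0^5/2 f(x) v(x) dx + [u'(x) v(x)]_0^5/2.
Choose V so that boundary terms are either known or forced to vanish.
u has inhomogeneous Neumann u'(0) = -1, u'(5/2) = 2. [u' v]_0^5/2 = (2)·v(5/2) − (-1)·v(0) = 2·v(5/2) + v(0). Take V = H^1(0, 5/2); boundary term becomes part of RHS.
Weak formulation: find u (satisfying any essential BC) such that ∫_0^5/2 u'(x) v'(x) dx = ∫_0^5/2 f v dx + 2·v(5/2) + v(0) for all v ∈ V (Neumann data are natural BCs: they enter the RHS as boundary terms).
Substituting f(x) = -x^2 + 3*x - 43/15, the right-hand side is ∫_0^5/2 (-x^2 + 3*x - 43/15) v dx + 2·v(5/2) + v(0).
Compatibility check (pure Neumann): taking v ≡ 1 ∈ V gives 0 = ∫_0^5/2 f dx + (2) − (-1), i.e. ∫_0^5/2 f dx must equal u'(0) − u'(5/2) = -3. Indeed ∫_0^5/2 (-x^2 + 3*x - 43/15) dx = -3, so the data are compatible. The solution is then unique only up to an additive constant (fix it e.g. by requiring ∫_0^5/2 u dx = 0).


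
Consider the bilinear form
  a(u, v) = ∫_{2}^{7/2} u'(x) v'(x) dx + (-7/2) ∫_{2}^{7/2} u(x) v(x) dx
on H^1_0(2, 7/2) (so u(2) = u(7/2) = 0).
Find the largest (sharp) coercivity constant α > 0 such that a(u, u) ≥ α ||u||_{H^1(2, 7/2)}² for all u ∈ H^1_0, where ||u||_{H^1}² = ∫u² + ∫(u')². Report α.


α = (-63 + 8*π^2)/(2*(9 + 4*π^2))

Coercivity of a(·,·) on H^1_0(2, 7/2) means a(u, u) ≥ α ||u||_{H^1}² for every u ∈ H^1_0.
The interval has length L = 3/2, and Poincaré/coercivity depend only on L. Here a(u, u) = ∫(u')² + (-7/2)·∫u².
Here c = -7/2 < 0 with |c| < (π/L)² = 4*π^2/9, so coercivity still holds. The condition a(u,u) ≥ α||u||_{H^1}² reads (1−α)∫(u')² ≥ (α−c)∫u². Any admissible α is ≤ 1 (rapidly oscillating u have ∫u²/∫(u')² → 0), and α = 1 would force 0 ≥ (1−c)∫u², impossible since c < 1; so 1−α > 0. By the sharp Poincaré inequality on H^1_0 of an interval of length L, ∫(u')² ≥ (π/L)²∫u² with equality for the first sine mode sin(π(x−x₀)/L) (x₀ the left endpoint), so the inequality holds for all u iff (1−α)(π/L)² ≥ α − c, i.e. α ≤ ((π/L)² + c)/((π/L)² + 1) = (1 + c(L/π)²)/(1 + (L/π)²). (Direct route, valid since c ≤ 0: Poincaré gives c∫u² ≥ c(L/π)²∫(u')², so a(u,u) ≥ (1 + c(L/π)²)∫(u')², while ||u||_{H^1}² ≤ (1 + (L/π)²)∫(u')²; dividing yields the same α.) With (π/L)² = 4*π^2/9 and c = -7/2, the largest admissible constant is α = ((π/L)² + c)/((π/L)² + 1).
Simplifying, α = (-63 + 8*π^2)/(2*(9 + 4*π^2)).


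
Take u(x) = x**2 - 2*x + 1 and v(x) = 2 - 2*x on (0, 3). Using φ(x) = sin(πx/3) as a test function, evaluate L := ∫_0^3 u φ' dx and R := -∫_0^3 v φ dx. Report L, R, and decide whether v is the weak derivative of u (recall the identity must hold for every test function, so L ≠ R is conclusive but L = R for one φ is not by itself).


LHS = -6/π, RHS = 6/π. No, v is not the weak derivative of u.

u(x) = x**2 - 2*x + 1, classical derivative u'(x) = 2*x - 2.
φ(x) = sin(πx/3), so φ'(x) = π*cos(π*x/3)/3.
Note φ(0) = φ(3) = 0, so the boundary term u·φ vanishes.
LHS = ∫_0^3 u(x) φ'(x) dx = ∫_0^3 (π*x^2*cos(π*x/3)/3 - 2*π*x*cos(π*x/3)/3 + π*cos(π*x/3)/3) dx. Term by term:
  ∫_0^3 π*cos(π*x/3)/3 dx = 0;  ∫_0^3 -2*π*x*cos(π*x/3)/3 dx = 12/π;  ∫_0^3 π*x^2*cos(π*x/3)/3 dx = -18/π.
Sum: 0 + 12/π − 18/π = -6/π.
So LHS = -6/π.
∫_0^3 v(x) φ(x) dx = ∫_0^3 (-2*x*sin(π*x/3) + 2*sin(π*x/3)) dx. Term by term:
  ∫_0^3 2*sin(π*x/3) dx = 12/π;  ∫_0^3 -2*x*sin(π*x/3) dx = -18/π.
Sum: 12/π − 18/π = -6/π.
So RHS = -∫_0^3 v(x) φ(x) dx = 6/π.
LHS − RHS = -12/π ≠ 0, so the identity fails.
(For a valid weak derivative the identity must hold for EVERY test function, in particular this one. The failure shows v is NOT the weak derivative of u.)
Correct weak derivative would be u'(x) = 2*x - 2.


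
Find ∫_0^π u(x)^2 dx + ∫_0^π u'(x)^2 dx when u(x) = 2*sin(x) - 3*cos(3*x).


||u||_{H^1(0,π)}^2 = 49*π

u'(x) = 9*sin(3*x) + 2*cos(x).
Expand u² and (u')² and integrate term by term on (0, π), using: for integers n ≥ 1, ∫_0^π sin²(nx) dx = ∫_0^π cos²(nx) dx = π/2; for n ≠ n', ∫_0^π sin(nx)sin(n'x) dx = ∫_0^π cos(nx)cos(n'x) dx = 0; and by product-to-sum, ∫_0^π sin(nx)cos(n'x) dx = ½∫_0^π [sin((n+n')x) + sin((n−n')x)] dx, which is 0 when n+n' is even and 2n/(n²−n'²) when n+n' is odd (it need not vanish on (0, π)).
  u² squared terms: (-3)²·∫cos(3x)² dx = 9·π/2 = 9*π/2;  (2)²·∫sin(x)² dx = 4·π/2 = 2*π.
  u² cross terms: 2·(-3)·(2)·∫cos(3x)·sin(x) dx = -12·(0) = 0.
  So ∫_0^π u² dx = 9*π/2 + 2*π + 0 = 13*π/2.
  (u')² squared terms: (2)²·∫cos(x)² dx = 4·π/2 = 2*π;  (9)²·∫sin(3x)² dx = 81·π/2 = 81*π/2.
  (u')² cross terms: 2·(2)·(9)·∫cos(x)·sin(3x) dx = 36·(0) = 0.
  So ∫_0^π (u')² dx = 2*π + 81*π/2 + 0 = 85*π/2.
||u||_{H^1}^2 = (13*π/2) + (85*π/2) = 49*π.


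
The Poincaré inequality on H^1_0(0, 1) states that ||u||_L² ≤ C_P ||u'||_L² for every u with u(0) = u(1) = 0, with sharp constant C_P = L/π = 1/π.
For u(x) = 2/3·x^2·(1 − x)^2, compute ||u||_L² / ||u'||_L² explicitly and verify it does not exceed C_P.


||u||_L² / ||u'||_L² = sqrt(3)/6 < C_P = 1/π.

u(x) = 2/3·x^2·(1 − x)^2, so u'(x) = 4*x*(x - 1)*(2*x - 1)/3.
u(x) = 2/3·x^2·(1 − x)^2 vanishes at x = 0 and x = 1, so u ∈ H^1_0(0, 1). Differentiate via the product rule and integrate the resulting polynomials term by term.
  ∫_0^1 u² dx = ∫_0^1 (4*x^8/9 - 16*x^7/9 + 8*x^6/3 - 16*x^5/9 + 4*x^4/9) dx. Term by term:
    ∫_0^1 4*x^8/9 dx = 4/81;  ∫_0^1 -16*x^7/9 dx = -2/9;  ∫_0^1 8*x^6/3 dx = 8/21;
    ∫_0^1 -16*x^5/9 dx = -8/27;  ∫_0^1 4*x^4/9 dx = 4/45.
  Sum: 4/81 − 2/9 + 8/21 − 8/27 + 4/45 = 2/2835.
  ∫_0^1 (u')² dx = ∫_0^1 (64*x^6/9 - 64*x^5/3 + 208*x^4/9 - 32*x^3/3 + 16*x^2/9) dx. Term by term:
    ∫_0^1 64*x^6/9 dx = 64/63;  ∫_0^1 -64*x^5/3 dx = -32/9;  ∫_0^1 208*x^4/9 dx = 208/45;
    ∫_0^1 -32*x^3/3 dx = -8/3;  ∫_0^1 16*x^2/9 dx = 16/27.
  Sum: 64/63 − 32/9 + 208/45 − 8/3 + 16/27 = 8/945.
∫_0^1 u² dx = 2/2835, so ||u||_L² = sqrt(70)/315.
∫_0^1 (u')² dx = 8/945, so ||u'||_L² = 2*sqrt(210)/315.
Ratio ||u||_L² / ||u'||_L² = sqrt(3)/6.
Sharp Poincaré constant on H^1_0(0, 1) is C_P = L/π = 1/π, achieved by sin(π·x).
A polynomial bump cannot attain the sharp Poincaré constant (only the first sine eigenfunction does), so the ratio is strictly less than C_P, consistent with ||u||_L² ≤ C_P ||u'||_L².


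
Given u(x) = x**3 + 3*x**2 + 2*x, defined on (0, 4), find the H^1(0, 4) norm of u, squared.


||u||_{H^1}^2 = 1609808/105

The H^1 norm (squared) on an interval (0, L) is
  ||u||_{H^1}^2 = ∫_0^L u(x)^2 dx + ∫_0^L u'(x)^2 dx.
Compute u'(x) = 3*x**2 + 6*x + 2.
Then u(x)^2 = x**6 + 6*x**5 + 13*x**4 + 12*x**3 + 4*x**2 and u'(x)^2 = 9*x**4 + 36*x**3 + 48*x**2 + 24*x + 4.
Integrate each monomial from 0 to 4 using ∫_0^4 c·x^n dx = c·4^(n+1)/(n+1):
  ∫_0^4 u(x)^2 dx = ∫_0^4 (x^6 + 6*x^5 + 13*x^4 + 12*x^3 + 4*x^2) dx. Term by term:
    ∫_0^4 x^6 dx = 16384/7;  ∫_0^4 6*x^5 dx = 4096;  ∫_0^4 13*x^4 dx = 13312/5;
    ∫_0^4 12*x^3 dx = 768;  ∫_0^4 4*x^2 dx = 256/3.
  Sum: 16384/7 + 4096 + 13312/5 + 768 + 256/3 = 1044992/105.
  ∫_0^4 u'(x)^2 dx = ∫_0^4 (9*x^4 + 36*x^3 + 48*x^2 + 24*x + 4) dx. Term by term:
    ∫_0^4 9*x^4 dx = 9216/5;  ∫_0^4 36*x^3 dx = 2304;  ∫_0^4 48*x^2 dx = 1024;
    ∫_0^4 24*x dx = 192;  ∫_0^4 4 dx = 16.
  Sum: 9216/5 + 2304 + 1024 + 192 + 16 = 26896/5.
Adding: ||u||_{H^1}^2 = 1044992/105 + 26896/5 = 1609808/105.


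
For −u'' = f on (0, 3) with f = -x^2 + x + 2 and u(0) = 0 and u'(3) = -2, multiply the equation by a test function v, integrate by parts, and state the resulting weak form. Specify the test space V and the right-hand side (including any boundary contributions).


V = {v ∈ H^1(0, 3) : v(0) = 0} (test functions vanish at x = 0 where u is specified); weak form: ∫_0^3 u'v' dx = ∫_0^3 (-x^2 + x + 2) v dx − 2·v(3) for all v ∈ V.

Multiply both sides by a test function v and integrate from 0 to 3:
  ∫_0^3 −u''(x) v(x) dx = ∫_0^3 f(x) v(x) dx.
Integrate the LHS by parts once:
  ∫_0^3 −u'' v dx = −[u'(x) v(x)]_0^3 + ∫_0^3 u'(x) v'(x) dx.
Thus ∫_0^3 u'(x) v'(x) dx = ∫_0^3 f(x) v(x) dx + [u'(x) v(x)]_0^3.
Choose V so that boundary terms are either known or forced to vanish.
Mixed BC: u(0) = 0 (Dirichlet) and u'(3) = -2 (Neumann). Define V = {v ∈ H^1(0, 3) : v(0) = 0}. Then [u' v]_0^3 = u'(3)·v(3) − u'(0)·0 = − 2·v(3).
Weak formulation: find u (satisfying any essential BC) such that ∫_0^3 u'(x) v'(x) dx = ∫_0^3 f v dx − 2·v(3) for all v ∈ V (Dirichlet at 0 absorbed into V; Neumann datum at x = 3 contributes the boundary term).
Substituting f(x) = -x^2 + x + 2, the right-hand side is ∫_0^3 (-x^2 + x + 2) v dx − 2·v(3).


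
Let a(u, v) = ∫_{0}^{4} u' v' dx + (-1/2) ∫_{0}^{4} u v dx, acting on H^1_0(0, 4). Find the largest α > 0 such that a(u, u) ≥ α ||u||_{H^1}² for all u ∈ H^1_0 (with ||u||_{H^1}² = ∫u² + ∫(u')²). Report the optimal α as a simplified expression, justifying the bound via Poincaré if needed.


α = (-8 + π^2)/(π^2 + 16)

Coercivity of a(·,·) on H^1_0(0, 4) means a(u, u) ≥ α ||u||_{H^1}² for every u ∈ H^1_0.
The interval has length L = 4, and Poincaré/coercivity depend only on L. Here a(u, u) = ∫(u')² + (-1/2)·∫u².
Here c = -1/2 < 0 with |c| < (π/L)² = π^2/16, so coercivity still holds. The condition a(u,u) ≥ α||u||_{H^1}² reads (1−α)∫(u')² ≥ (α−c)∫u². Any admissible α is ≤ 1 (rapidly oscillating u have ∫u²/∫(u')² → 0), and α = 1 would force 0 ≥ (1−c)∫u², impossible since c < 1; so 1−α > 0. By the sharp Poincaré inequality on H^1_0 of an interval of length L, ∫(u')² ≥ (π/L)²∫u² with equality for the first sine mode sin(π(x−x₀)/L) (x₀ the left endpoint), so the inequality holds for all u iff (1−α)(π/L)² ≥ α − c, i.e. α ≤ ((π/L)² + c)/((π/L)² + 1) = (1 + c(L/π)²)/(1 + (L/π)²). (Direct route, valid since c ≤ 0: Poincaré gives c∫u² ≥ c(L/π)²∫(u')², so a(u,u) ≥ (1 + c(L/π)²)∫(u')², while ||u||_{H^1}² ≤ (1 + (L/π)²)∫(u')²; dividing yields the same α.) With (π/L)² = π^2/16 and c = -1/2, the largest admissible constant is α = ((π/L)² + c)/((π/L)² + 1).
Simplifying, α = (-8 + π^2)/(π^2 + 16).


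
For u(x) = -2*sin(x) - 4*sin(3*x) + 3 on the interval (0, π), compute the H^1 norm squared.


||u||_{H^1(0,π)}^2 = -40 + 93*π

u'(x) = -2*cos(x) - 12*cos(3*x).
Expand u² and (u')² and integrate term by term on (0, π), using: for integers n ≥ 1, ∫_0^π sin²(nx) dx = ∫_0^π cos²(nx) dx = π/2; for n ≠ n', ∫_0^π sin(nx)sin(n'x) dx = ∫_0^π cos(nx)cos(n'x) dx = 0; and by product-to-sum, ∫_0^π sin(nx)cos(n'x) dx = ½∫_0^π [sin((n+n')x) + sin((n−n')x)] dx, which is 0 when n+n' is even and 2n/(n²−n'²) when n+n' is odd (it need not vanish on (0, π)). For the constant mode: ∫_0^π 1 dx = π, ∫_0^π cos(nx) dx = 0, ∫_0^π sin(nx) dx = (1−(−1)^n)/n.
  u² squared terms: (3)²·∫1 dx = 9·π = 9*π;  (-4)²·∫sin(3x)² dx = 16·π/2 = 8*π;  (-2)²·∫sin(x)² dx = 4·π/2 = 2*π.
  u² cross terms: 2·(3)·(-4)·∫1·sin(3x) dx = -24·(2/3) = -16;  2·(3)·(-2)·∫1·sin(x) dx = -12·(2) = -24;  2·(-4)·(-2)·∫sin(3x)·sin(x) dx = 16·(0) = 0.
  So ∫_0^π u² dx = 9*π + 8*π + 2*π − 16 − 24 + 0 = -40 + 19*π.
  (u')² squared terms: (-12)²·∫cos(3x)² dx = 144·π/2 = 72*π;  (-2)²·∫cos(x)² dx = 4·π/2 = 2*π.
  (u')² cross terms: 2·(-12)·(-2)·∫cos(3x)·cos(x) dx = 48·(0) = 0.
  So ∫_0^π (u')² dx = 72*π + 2*π + 0 = 74*π.
||u||_{H^1}^2 = (-40 + 19*π) + (74*π) = -40 + 93*π.


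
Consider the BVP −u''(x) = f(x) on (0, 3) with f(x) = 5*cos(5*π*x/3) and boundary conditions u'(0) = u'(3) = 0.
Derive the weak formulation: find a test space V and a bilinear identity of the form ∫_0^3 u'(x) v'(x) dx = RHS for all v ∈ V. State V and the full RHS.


V = H^1(0, 3) (no boundary constraint on v; u is determined up to an additive constant); weak form: ∫_0^3 u'v' dx = ∫_0^3 (5*cos(5*π*x/3)) v dx for all v ∈ V.

Multiply both sides by a test function v and integrate from 0 to 3:
  ∫_0^3 −u''(x) v(x) dx = ∫_0^3 f(x) v(x) dx.
Integrate the LHS by parts once:
  ∫_0^3 −u'' v dx = −[u'(x) v(x)]_0^3 + ∫_0^3 u'(x) v'(x) dx.
Thus ∫_0^3 u'(x) v'(x) dx = ∫_0^3 f(x) v(x) dx + [u'(x) v(x)]_0^3.
Choose V so that boundary terms are either known or forced to vanish.
u has homogeneous Neumann: u'(0) = u'(3) = 0. So [u' v]_0^3 = 0·v(3) − 0·v(0) = 0 for any v; take V = H^1(0, 3).
Weak formulation: find u (satisfying any essential BC) such that ∫_0^3 u'(x) v'(x) dx = ∫_0^3 f v dx for all v ∈ V (homogeneous Neumann, so boundary terms vanish).
Substituting f(x) = 5*cos(5*π*x/3), the right-hand side is ∫_0^3 (5*cos(5*π*x/3)) v dx.
Compatibility check (pure Neumann): taking v ≡ 1 ∈ V gives 0 = ∫_0^3 f dx + (0) − (0), i.e. ∫_0^3 f dx must equal u'(0) − u'(3) = 0. Indeed ∫_0^3 (5*cos(5*π*x/3)) dx = 0, so the data are compatible. The solution is then unique only up to an additive constant (fix it e.g. by requiring ∫_0^3 u dx = 0).


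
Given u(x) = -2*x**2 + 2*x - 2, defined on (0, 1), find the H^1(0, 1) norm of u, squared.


||u||_{H^1}^2 = 62/15

The H^1 norm (squared) on an interval (0, L) is
  ||u||_{H^1}^2 = ∫_0^L u(x)^2 dx + ∫_0^L u'(x)^2 dx.
Compute u'(x) = 2 - 4*x.
Then u(x)^2 = 4*x**4 - 8*x**3 + 12*x**2 - 8*x + 4 and u'(x)^2 = 16*x**2 - 16*x + 4.
Integrate each monomial from 0 to 1 using ∫_0^1 c·x^n dx = c·1^(n+1)/(n+1):
  ∫_0^1 u(x)^2 dx = ∫_0^1 (4*x^4 - 8*x^3 + 12*x^2 - 8*x + 4) dx. Term by term:
    ∫_0^1 4*x^4 dx = 4/5;  ∫_0^1 -8*x^3 dx = -2;  ∫_0^1 12*x^2 dx = 4;
    ∫_0^1 -8*x dx = -4;  ∫_0^1 4 dx = 4.
  Sum: 4/5 − 2 + 4 − 4 + 4 = 14/5.
  ∫_0^1 u'(x)^2 dx = ∫_0^1 (16*x^2 - 16*x + 4) dx. Term by term:
    ∫_0^1 16*x^2 dx = 16/3;  ∫_0^1 -16*x dx = -8;  ∫_0^1 4 dx = 4.
  Sum: 16/3 − 8 + 4 = 4/3.
Adding: ||u||_{H^1}^2 = 14/5 + 4/3 = 62/15.


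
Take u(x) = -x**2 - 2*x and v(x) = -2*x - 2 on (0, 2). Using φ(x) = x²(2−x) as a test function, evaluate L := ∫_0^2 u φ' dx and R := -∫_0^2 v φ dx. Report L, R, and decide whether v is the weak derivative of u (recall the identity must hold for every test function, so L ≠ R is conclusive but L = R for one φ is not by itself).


LHS = 88/15, RHS = 88/15. Yes, v = u' weakly.

u(x) = -x**2 - 2*x, classical derivative u'(x) = -2*x - 2.
φ(x) = x²(2−x), so φ'(x) = x*(4 - 3*x).
Note φ(0) = φ(2) = 0, so the boundary term u·φ vanishes.
LHS = ∫_0^2 u(x) φ'(x) dx = ∫_0^2 (3*x^4 + 2*x^3 - 8*x^2) dx. Term by term:
  ∫_0^2 3*x^4 dx = 96/5;  ∫_0^2 2*x^3 dx = 8;  ∫_0^2 -8*x^2 dx = -64/3.
Sum: 96/5 + 8 − 64/3 = 88/15.
So LHS = 88/15.
∫_0^2 v(x) φ(x) dx = ∫_0^2 (2*x^4 - 2*x^3 - 4*x^2) dx. Term by term:
  ∫_0^2 2*x^4 dx = 64/5;  ∫_0^2 -2*x^3 dx = -8;  ∫_0^2 -4*x^2 dx = -32/3.
Sum: 64/5 − 8 − 32/3 = -88/15.
So RHS = -∫_0^2 v(x) φ(x) dx = 88/15.
LHS = RHS, so the identity holds for this test φ.
Moreover u is smooth here and v(x) = u'(x) = -2*x - 2 pointwise, so the identity holds for every test function. Hence v is the weak derivative of u.


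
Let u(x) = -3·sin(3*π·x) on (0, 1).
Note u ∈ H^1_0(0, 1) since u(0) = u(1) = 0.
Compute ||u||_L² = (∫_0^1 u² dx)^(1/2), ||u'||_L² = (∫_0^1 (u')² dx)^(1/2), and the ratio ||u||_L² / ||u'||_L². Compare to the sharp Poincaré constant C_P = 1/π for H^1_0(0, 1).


||u||_L² / ||u'||_L² = 1/(3*π) < C_P = 1/π.

u(x) = -3·sin(3*π·x), so u'(x) = -9*π*cos(3*π*x).
Writing u(x) = A·sin(kπx/L) with A = -3 and k = 3, use ∫_0^L sin²(kπx/L) dx = L/2 and ∫_0^L cos²(kπx/L) dx = L/2.
u² = 9·sin²(3*π·x) and (u')² = 81*π^2·cos²(3*π·x), and each of sin², cos² integrates to L/2 = 1/2 over (0, 1).
∫_0^1 u² dx = 9/2, so ||u||_L² = 3*sqrt(2)/2.
∫_0^1 (u')² dx = 81*π^2/2, so ||u'||_L² = 9*sqrt(2)*π/2.
Ratio ||u||_L² / ||u'||_L² = 1/(3*π).
Sharp Poincaré constant on H^1_0(0, 1) is C_P = L/π = 1/π, achieved by sin(π·x).
This is the k = 3 harmonic; the ratio L/(kπ) is strictly less than C_P = L/π, consistent with the sharp inequality ||u||_L² ≤ C_P ||u'||_L².


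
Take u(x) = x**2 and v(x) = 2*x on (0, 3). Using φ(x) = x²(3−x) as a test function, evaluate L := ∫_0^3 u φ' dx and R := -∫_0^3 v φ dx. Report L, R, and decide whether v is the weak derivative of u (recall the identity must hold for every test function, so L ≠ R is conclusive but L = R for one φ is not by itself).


LHS = -243/10, RHS = -243/10. Yes, v = u' weakly.

u(x) = x**2, classical derivative u'(x) = 2*x.
φ(x) = x²(3−x), so φ'(x) = 3*x*(2 - x).
Note φ(0) = φ(3) = 0, so the boundary term u·φ vanishes.
LHS = ∫_0^3 u(x) φ'(x) dx = ∫_0^3 (-3*x^4 + 6*x^3) dx. Term by term:
  ∫_0^3 -3*x^4 dx = -729/5;  ∫_0^3 6*x^3 dx = 243/2.
Sum: -729/5 + 243/2 = -243/10.
So LHS = -243/10.
∫_0^3 v(x) φ(x) dx = ∫_0^3 (-2*x^4 + 6*x^3) dx. Term by term:
  ∫_0^3 -2*x^4 dx = -486/5;  ∫_0^3 6*x^3 dx = 243/2.
Sum: -486/5 + 243/2 = 243/10.
So RHS = -∫_0^3 v(x) φ(x) dx = -243/10.
LHS = RHS, so the identity holds for this test φ.
Moreover u is smooth here and v(x) = u'(x) = 2*x pointwise, so the identity holds for every test function. Hence v is the weak derivative of u.


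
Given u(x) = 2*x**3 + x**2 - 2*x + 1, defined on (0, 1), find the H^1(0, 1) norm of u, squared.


||u||_{H^1}^2 = 258/35

The H^1 norm (squared) on an interval (0, L) is
  ||u||_{H^1}^2 = ∫_0^L u(x)^2 dx + ∫_0^L u'(x)^2 dx.
Compute u'(x) = 6*x**2 + 2*x - 2.
Then u(x)^2 = 4*x**6 + 4*x**5 - 7*x**4 + 6*x**2 - 4*x + 1 and u'(x)^2 = 36*x**4 + 24*x**3 - 20*x**2 - 8*x + 4.
Integrate each monomial from 0 to 1 using ∫_0^1 c·x^n dx = c·1^(n+1)/(n+1):
  ∫_0^1 u(x)^2 dx = ∫_0^1 (4*x^6 + 4*x^5 - 7*x^4 + 6*x^2 - 4*x + 1) dx. Term by term:
    ∫_0^1 4*x^6 dx = 4/7;  ∫_0^1 4*x^5 dx = 2/3;  ∫_0^1 -7*x^4 dx = -7/5;
    ∫_0^1 6*x^2 dx = 2;  ∫_0^1 -4*x dx = -2;  ∫_0^1 1 dx = 1.
  Sum: 4/7 + 2/3 − 7/5 + 2 − 2 + 1 = 88/105.
  ∫_0^1 u'(x)^2 dx = ∫_0^1 (36*x^4 + 24*x^3 - 20*x^2 - 8*x + 4) dx. Term by term:
    ∫_0^1 36*x^4 dx = 36/5;  ∫_0^1 24*x^3 dx = 6;  ∫_0^1 -20*x^2 dx = -20/3;
    ∫_0^1 -8*x dx = -4;  ∫_0^1 4 dx = 4.
  Sum: 36/5 + 6 − 20/3 − 4 + 4 = 98/15.
Adding: ||u||_{H^1}^2 = 88/105 + 98/15 = 258/35.
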